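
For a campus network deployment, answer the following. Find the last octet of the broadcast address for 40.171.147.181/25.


Given: IP = 40.171.147.181, prefix = /25
Host bits = 32 - 25 = 7
Network last octet = 181 AND mask = 128
Host part size = 2^7 - 1 = 127
Broadcast last octet = 128 OR 127 = 255

255


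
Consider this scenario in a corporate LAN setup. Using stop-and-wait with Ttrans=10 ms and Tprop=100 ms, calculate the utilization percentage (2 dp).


Given: Ttrans = 10 ms, Tprop = 100 ms
RTT = 2 * Tprop = 2 * 100 = 200 ms
U = Ttrans / (Ttrans + RTT)
U = 10 / (10 + 200)
U = 10 / 210 = 0.047619
U% = 4.76%

4.76


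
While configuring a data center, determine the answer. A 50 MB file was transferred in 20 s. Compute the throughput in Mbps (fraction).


Given: file = 50 MB, time = 20 s
File in Mb = 50 * 8 = 400 Mb
Throughput = 400 / 20 Mbps
Throughput = 20 Mbps

20


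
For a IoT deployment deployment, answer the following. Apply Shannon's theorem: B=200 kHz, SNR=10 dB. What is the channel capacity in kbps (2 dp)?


Given: B = 200 kHz, SNR = 10 dB
SNR linear = 10^(10/10) = 10
1 + SNR = 11
log2(11) = 3.4594316186
C = 200 * 1000 * 3.4594316186 = 691886.3237 bps
C = 691.886324 kbps -> 691.89 kbps (2 dp)

691.89


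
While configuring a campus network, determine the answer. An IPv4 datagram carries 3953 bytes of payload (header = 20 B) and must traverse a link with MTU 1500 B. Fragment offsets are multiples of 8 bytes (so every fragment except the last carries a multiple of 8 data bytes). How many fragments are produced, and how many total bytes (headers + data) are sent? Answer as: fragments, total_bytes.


Max data per non-final fragment = floor((MTU - header)/8)*8 = floor((1500 - 20)/8)*8 = floor(1480/8)*8 = 1480 B
Final fragment needs no 8-byte alignment: it can carry up to MTU - header = 1480 B
Non-final fragments needed = ceil((payload - 1480) / 1480) = ceil(2473/1480) = ceil(1.6709) = 2
Number of fragments = 2 + 1 = 3
Fragment sizes (data): 2 * 1480 B + 993 B (last, 993 <= 1480 OK)
Total bytes sent = payload + n_frags * header = 3953 + 3*20 = 3953 + 60 = 4013 B

3, 4013


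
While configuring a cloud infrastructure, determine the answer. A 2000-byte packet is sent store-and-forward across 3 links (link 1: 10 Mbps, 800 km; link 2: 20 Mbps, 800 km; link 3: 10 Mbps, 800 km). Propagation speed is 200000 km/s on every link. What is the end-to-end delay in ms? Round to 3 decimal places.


Packet = 2000 bytes = 16000 bits. Store-and-forward: sum (t_trans + t_prop) per link.
Link 1: t_trans = 16000/(10*10^6) s = 1.6000 ms; t_prop = 800/200000 s = 4.0000 ms; subtotal = 5.6000 ms
Link 2: t_trans = 16000/(20*10^6) s = 0.8000 ms; t_prop = 800/200000 s = 4.0000 ms; subtotal = 4.8000 ms
Link 3: t_trans = 16000/(10*10^6) s = 1.6000 ms; t_prop = 800/200000 s = 4.0000 ms; subtotal = 5.6000 ms
End-to-end = 5.6000 + 4.8000 + 5.6000 = 16.0000 ms -> 16.000 ms (3 dp)

16.000


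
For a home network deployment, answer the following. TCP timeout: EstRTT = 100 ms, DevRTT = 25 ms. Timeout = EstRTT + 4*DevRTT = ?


Given: EstRTT = 100 ms, DevRTT = 25 ms
Timeout = EstRTT + 4 * DevRTT
4 * DevRTT = 4 * 25 = 100
Timeout = 100 + 100 = 200 ms

200


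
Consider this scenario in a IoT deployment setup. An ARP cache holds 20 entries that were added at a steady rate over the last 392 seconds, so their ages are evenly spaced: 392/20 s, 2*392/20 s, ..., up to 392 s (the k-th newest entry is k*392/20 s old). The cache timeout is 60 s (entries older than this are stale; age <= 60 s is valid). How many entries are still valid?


Ages are k * 392/20 s for k = 1..20 (spacing = 19.6000 s).
Entry k is valid iff k * 392/20 <= 60 iff k <= 20 * 60 / 392 = 3.0612
n_valid = floor(3.0612) = 3
(n_stale = 20 - 3 = 17)

3


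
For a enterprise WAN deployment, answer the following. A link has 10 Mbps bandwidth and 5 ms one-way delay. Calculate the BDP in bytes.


Given: bandwidth = 10 Mbps, delay = 5 ms
BDP in bits = 10 * 10^6 * 5 / 1000
BDP in bits = 50000
BDP in bytes = 50000 / 8 = 6250

6250


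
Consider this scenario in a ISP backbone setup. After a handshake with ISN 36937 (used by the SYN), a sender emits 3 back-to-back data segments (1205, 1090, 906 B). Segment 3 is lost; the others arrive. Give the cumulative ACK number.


SYN uses sequence number 36937; first data byte = ISN + 1 = 36938.
Segment 1: SEQ = 36938, len = 1205 B, covers [36938, 38142]
Segment 2: SEQ = 38143, len = 1090 B, covers [38143, 39232]
Segment 3: SEQ = 39233, len = 906 B, covers [39233, 40138] [LOST]
In-order data received: bytes [36938, 39232] (segments 1..2).
Segment 3 missing -> gap begins at byte 39233.
Cumulative ACK = next expected in-order byte = 36938 + 1205 + 1090 = 39233

39233


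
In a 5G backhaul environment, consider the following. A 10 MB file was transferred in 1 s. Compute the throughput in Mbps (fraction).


Given: file = 10 MB, time = 1 s
File in Mb = 10 * 8 = 80 Mb
Throughput = 80 / 1 Mbps
Throughput = 80 Mbps

80


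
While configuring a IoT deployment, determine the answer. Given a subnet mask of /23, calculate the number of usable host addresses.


Given: subnet mask /23
Host bits = 32 - 23 = 9
Total addresses = 2^9 = 512
Usable hosts = 512 - 2 (network + broadcast) = 510

510


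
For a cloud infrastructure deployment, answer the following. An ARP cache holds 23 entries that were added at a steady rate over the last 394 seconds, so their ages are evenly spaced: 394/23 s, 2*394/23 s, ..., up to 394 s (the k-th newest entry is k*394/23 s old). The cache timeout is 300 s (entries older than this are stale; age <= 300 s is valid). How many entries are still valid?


Ages are k * 394/23 s for k = 1..23 (spacing = 17.1304 s).
Entry k is valid iff k * 394/23 <= 300 iff k <= 23 * 300 / 394 = 17.5127
n_valid = floor(17.5127) = 17
(n_stale = 23 - 17 = 6)

17


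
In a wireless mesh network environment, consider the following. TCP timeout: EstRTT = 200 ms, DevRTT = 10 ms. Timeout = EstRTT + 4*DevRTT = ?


Given: EstRTT = 200 ms, DevRTT = 10 ms
Timeout = EstRTT + 4 * DevRTT
4 * DevRTT = 4 * 10 = 40
Timeout = 200 + 40 = 240 ms

240


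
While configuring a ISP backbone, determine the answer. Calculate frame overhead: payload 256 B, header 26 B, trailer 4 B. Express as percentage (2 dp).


Given: payload = 256 B, header = 26 B, trailer = 4 B
Overhead bytes = header + trailer = 26 + 4 = 30
Total frame = payload + overhead = 256 + 30 = 286
Overhead % = 30 / 286 * 100 = 10.4895% -> 10.49% (2 dp)

10.49


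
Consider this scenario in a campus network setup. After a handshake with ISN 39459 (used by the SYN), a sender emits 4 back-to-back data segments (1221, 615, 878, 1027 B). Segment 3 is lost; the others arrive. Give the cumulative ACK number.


SYN uses sequence number 39459; first data byte = ISN + 1 = 39460.
Segment 1: SEQ = 39460, len = 1221 B, covers [39460, 40680]
Segment 2: SEQ = 40681, len = 615 B, covers [40681, 41295]
Segment 3: SEQ = 41296, len = 878 B, covers [41296, 42173] [LOST]
Segment 4: SEQ = 42174, len = 1027 B, covers [42174, 43200]
In-order data received: bytes [39460, 41295] (segments 1..2).
Segment 3 missing -> gap begins at byte 41296; later segments buffered out of order.
Cumulative ACK = next expected in-order byte = 39460 + 1221 + 615 = 41296

41296


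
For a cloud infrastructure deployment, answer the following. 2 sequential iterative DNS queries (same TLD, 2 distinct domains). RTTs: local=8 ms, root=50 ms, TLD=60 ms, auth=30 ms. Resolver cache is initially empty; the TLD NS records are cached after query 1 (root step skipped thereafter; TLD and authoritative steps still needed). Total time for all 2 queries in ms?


Lookup 1 (cold cache): local + root + TLD + auth = 8 + 50 + 60 + 30 = 148 ms
Lookups 2..2 (TLD NS cached -> skip root; new domain -> still ask TLD and auth): local + TLD + auth = 8 + 60 + 30 = 98 ms each
Remaining 1 lookups: 1 * 98 = 98 ms
Total = 148 + 98 = 246 ms

246


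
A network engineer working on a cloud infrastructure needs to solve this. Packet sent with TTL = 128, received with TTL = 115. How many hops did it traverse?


Given: initial TTL = 128, received TTL = 115
Hops = initial TTL - received TTL
Hops = 128 - 115 = 13

13


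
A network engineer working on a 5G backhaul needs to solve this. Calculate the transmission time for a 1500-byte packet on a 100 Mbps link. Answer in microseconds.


Given: packet = 1500 bytes, bandwidth = 100 Mbps
Packet in bits = 1500 * 8 = 12000 bits
Bandwidth = 100 * 10^6 = 100000000 bps
Time = 12000 / 100000000 seconds
Time in us = 12000 * 10^6 / 100000000 = 120

120


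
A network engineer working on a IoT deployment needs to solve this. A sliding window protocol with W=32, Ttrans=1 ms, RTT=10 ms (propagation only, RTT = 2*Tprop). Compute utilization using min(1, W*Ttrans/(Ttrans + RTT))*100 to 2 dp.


Given: W = 32, Ttrans = 1 ms, RTT = 10 ms (= 2 * Tprop, Tprop = 5 ms)
Cycle time = Ttrans + RTT = 1 + 10 = 11 ms (first packet sent until its ACK returns)
W * Ttrans = 32 * 1 = 32 ms of sending per cycle
W * Ttrans / (Ttrans + RTT) = 32 / 11 = 2.909091
U = min(1, 2.909091) = 1.000000
U% = 100.00%

100.00


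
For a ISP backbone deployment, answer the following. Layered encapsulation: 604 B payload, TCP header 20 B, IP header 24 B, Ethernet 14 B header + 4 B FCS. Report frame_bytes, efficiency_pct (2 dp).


TCP segment = 604 + 20 = 624 B
IP packet = 624 + 24 = 648 B
Ethernet frame = 648 + 14 + 4 = 666 B
Efficiency = app / frame = 604 / 666 = 0.906907 = 90.6907% -> 90.69% (2 dp)

666, 90.69


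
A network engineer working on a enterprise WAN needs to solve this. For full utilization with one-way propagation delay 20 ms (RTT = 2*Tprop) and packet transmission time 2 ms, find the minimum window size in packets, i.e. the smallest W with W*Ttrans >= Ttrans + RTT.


Given: Ttrans = 2 ms, RTT = 40 ms (= 2 * Tprop, Tprop = 20 ms)
Time until first ACK returns = Ttrans + RTT = 2 + 40 = 42 ms
Need W * Ttrans >= Ttrans + RTT  ->  W >= (Ttrans + RTT) / Ttrans
(Ttrans + RTT) / Ttrans = 42 / 2 = 21
W_min = ceil(21) = 21

21


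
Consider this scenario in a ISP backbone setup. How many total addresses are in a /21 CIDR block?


Given: CIDR prefix /21
Host bits = 32 - 21 = 11
Total addresses = 2^11 = 2048

2048


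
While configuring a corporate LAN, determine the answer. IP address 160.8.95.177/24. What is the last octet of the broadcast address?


Given: IP = 160.8.95.177, prefix = /24
Host bits = 32 - 24 = 8
Network last octet = 177 AND mask = 0
Host part size = 2^8 - 1 = 255
Broadcast last octet = 0 OR 255 = 255

255


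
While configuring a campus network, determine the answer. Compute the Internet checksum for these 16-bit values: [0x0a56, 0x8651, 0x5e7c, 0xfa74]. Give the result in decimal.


Given words: [0x0a56, 0x8651, 0x5e7c, 0xfa74]
Step 1: Sum all words
Raw sum = 2646 + 34385 + 24188 + 64116 = 125335
Step 2: Fold carry: (59799 + 1) = 59800
One's complement = ~59800 & 0xFFFF = 5735

5735


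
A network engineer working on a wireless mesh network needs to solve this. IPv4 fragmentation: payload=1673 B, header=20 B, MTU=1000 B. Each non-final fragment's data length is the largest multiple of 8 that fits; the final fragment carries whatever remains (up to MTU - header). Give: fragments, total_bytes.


Max data per non-final fragment = floor((MTU - header)/8)*8 = floor((1000 - 20)/8)*8 = floor(980/8)*8 = 976 B
Final fragment needs no 8-byte alignment: it can carry up to MTU - header = 980 B
Non-final fragments needed = ceil((payload - 980) / 976) = ceil(693/976) = ceil(0.7100) = 1
Number of fragments = 1 + 1 = 2
Fragment sizes (data): 1 * 976 B + 697 B (last, 697 <= 980 OK)
Total bytes sent = payload + n_frags * header = 1673 + 2*20 = 1673 + 40 = 1713 B

2, 1713


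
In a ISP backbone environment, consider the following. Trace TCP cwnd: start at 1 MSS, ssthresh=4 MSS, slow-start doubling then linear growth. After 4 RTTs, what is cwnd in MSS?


RTT 0: cwnd = 1 MSS (initial)
RTT 1: cwnd = 2 MSS (slow start, doubled)
RTT 2: cwnd = 4 MSS (slow start, doubled)
RTT 3: cwnd = 5 MSS (congestion avoidance, +1)
RTT 4: cwnd = 6 MSS (congestion avoidance, +1)

6


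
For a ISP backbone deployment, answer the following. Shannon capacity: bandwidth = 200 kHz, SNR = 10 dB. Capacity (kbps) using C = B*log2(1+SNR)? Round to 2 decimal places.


Given: B = 200 kHz, SNR = 10 dB
SNR linear = 10^(10/10) = 10
1 + SNR = 11
log2(11) = 3.4594316186
C = 200 * 1000 * 3.4594316186 = 691886.3237 bps
C = 691.886324 kbps -> 691.89 kbps (2 dp)

691.89


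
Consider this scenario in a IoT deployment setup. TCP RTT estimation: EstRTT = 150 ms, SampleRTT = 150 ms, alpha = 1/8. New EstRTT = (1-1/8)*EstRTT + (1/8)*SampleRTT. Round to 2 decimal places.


Given: EstRTT = 150 ms, SampleRTT = 150 ms, alpha = 1/8
New EstRTT = (1 - alpha) * EstRTT + alpha * SampleRTT
(7/8) * 150 = 131.25
(1/8) * 150 = 18.75
New EstRTT = 131.25 + 18.75 = 150 ms -> 150.00 ms (2 dp)

150.00


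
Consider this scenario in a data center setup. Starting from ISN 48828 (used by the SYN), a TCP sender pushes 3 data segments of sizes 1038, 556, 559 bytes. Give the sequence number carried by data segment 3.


The SYN occupies sequence number ISN = 48828, so the first data byte is ISN + 1 = 48829.
SEQ of data segment i = (ISN + 1) + sum of payload sizes of segments 1..i-1.
Segment 1: SEQ = 48829, payload = 1038 bytes
Segment 2: SEQ = 49867, payload = 556 bytes
Segment 3: SEQ = 50423, payload = 559 bytes
SEQ of segment 3 = 48829 + 1038 + 556 = 50423

50423


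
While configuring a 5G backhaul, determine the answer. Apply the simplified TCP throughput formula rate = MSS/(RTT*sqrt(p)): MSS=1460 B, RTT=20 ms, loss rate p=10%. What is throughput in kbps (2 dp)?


Given: MSS = 1460 bytes, RTT = 20 ms, loss = 10%
RTT in seconds = 20 / 1000 = 0.02
Loss rate = 10% = 0.1
sqrt(loss) = sqrt(0.1) = 0.316227766017
Throughput (bytes/s) = 1460 / (0.02 * 0.316227766017) = 230846.2692
Throughput (kbps) = 230846.2692 * 8 / 1000 = 1846.770154 -> 1846.77 kbps (2 dp)

1846.77


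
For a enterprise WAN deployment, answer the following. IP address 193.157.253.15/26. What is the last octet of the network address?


Given: IP = 193.157.253.15, prefix = /26
Subnet mask = 255.255.255.192
Last octet of IP: 15
Last octet of mask: 192
Network last octet = 15 AND 192 = 0

0


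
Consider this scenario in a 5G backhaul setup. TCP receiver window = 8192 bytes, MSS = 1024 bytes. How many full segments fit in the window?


Given: RWND = 8192 bytes, MSS = 1024 bytes
Full segments = floor(RWND / MSS)
Full segments = floor(8192 / 1024)
Full segments = floor(8.0) = 8

8


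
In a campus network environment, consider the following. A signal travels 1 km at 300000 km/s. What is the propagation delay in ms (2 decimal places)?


Given: distance = 1 km, speed = 300000 km/s
Delay = distance / speed = 1 / 300000 seconds
Delay in ms = 1 * 1000 / 300000
Delay = 0.0033 ms
Rounded to 2 dp = 0.00 ms

0.00


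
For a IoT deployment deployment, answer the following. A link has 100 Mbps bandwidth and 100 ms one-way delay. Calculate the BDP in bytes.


Given: bandwidth = 100 Mbps, delay = 100 ms
BDP in bits = 100 * 10^6 * 100 / 1000
BDP in bits = 10000000
BDP in bytes = 10000000 / 8 = 1250000

1250000


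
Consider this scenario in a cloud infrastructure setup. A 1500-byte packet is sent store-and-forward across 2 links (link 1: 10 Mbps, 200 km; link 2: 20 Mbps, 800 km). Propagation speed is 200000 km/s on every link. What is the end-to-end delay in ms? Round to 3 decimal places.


Packet = 1500 bytes = 12000 bits. Store-and-forward: sum (t_trans + t_prop) per link.
Link 1: t_trans = 12000/(10*10^6) s = 1.2000 ms; t_prop = 200/200000 s = 1.0000 ms; subtotal = 2.2000 ms
Link 2: t_trans = 12000/(20*10^6) s = 0.6000 ms; t_prop = 800/200000 s = 4.0000 ms; subtotal = 4.6000 ms
End-to-end = 2.2000 + 4.6000 = 6.8000 ms -> 6.800 ms (3 dp)

6.800


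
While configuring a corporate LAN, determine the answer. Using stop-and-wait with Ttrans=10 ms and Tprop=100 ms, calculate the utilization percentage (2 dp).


Given: Ttrans = 10 ms, Tprop = 100 ms
RTT = 2 * Tprop = 2 * 100 = 200 ms
U = Ttrans / (Ttrans + RTT)
U = 10 / (10 + 200)
U = 10 / 210 = 0.047619
U% = 4.76%

4.76


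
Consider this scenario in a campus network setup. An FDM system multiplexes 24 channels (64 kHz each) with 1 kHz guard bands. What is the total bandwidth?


Given: 24 channels, 64 kHz each, guard = 1 kHz
Channel bandwidth = 24 * 64 = 1536 kHz
Guard bands = 23 gaps * 1 kHz = 23 kHz
Total = 1536 + 23 = 1559 kHz

1559


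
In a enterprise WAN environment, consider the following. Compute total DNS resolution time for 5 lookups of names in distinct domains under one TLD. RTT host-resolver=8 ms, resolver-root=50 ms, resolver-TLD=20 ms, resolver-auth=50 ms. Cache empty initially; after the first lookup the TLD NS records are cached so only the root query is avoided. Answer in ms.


Lookup 1 (cold cache): local + root + TLD + auth = 8 + 50 + 20 + 50 = 128 ms
Lookups 2..5 (TLD NS cached -> skip root; new domain -> still ask TLD and auth): local + TLD + auth = 8 + 20 + 50 = 78 ms each
Remaining 4 lookups: 4 * 78 = 312 ms
Total = 128 + 312 = 440 ms

440


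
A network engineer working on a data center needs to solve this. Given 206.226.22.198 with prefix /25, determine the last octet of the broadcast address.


Given: IP = 206.226.22.198, prefix = /25
Host bits = 32 - 25 = 7
Network last octet = 198 AND mask = 128
Host part size = 2^7 - 1 = 127
Broadcast last octet = 128 OR 127 = 255

255


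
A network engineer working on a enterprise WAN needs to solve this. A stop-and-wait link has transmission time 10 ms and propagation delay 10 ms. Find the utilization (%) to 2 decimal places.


Given: Ttrans = 10 ms, Tprop = 10 ms
RTT = 2 * Tprop = 2 * 10 = 20 ms
U = Ttrans / (Ttrans + RTT)
U = 10 / (10 + 20)
U = 10 / 30 = 0.333333
U% = 33.33%

33.33


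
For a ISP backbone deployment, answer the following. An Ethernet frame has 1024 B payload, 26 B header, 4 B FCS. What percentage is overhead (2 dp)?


Given: payload = 1024 B, header = 26 B, trailer = 4 B
Overhead bytes = header + trailer = 26 + 4 = 30
Total frame = payload + overhead = 1024 + 30 = 1054
Overhead % = 30 / 1054 * 100 = 2.8463% -> 2.85% (2 dp)

2.85


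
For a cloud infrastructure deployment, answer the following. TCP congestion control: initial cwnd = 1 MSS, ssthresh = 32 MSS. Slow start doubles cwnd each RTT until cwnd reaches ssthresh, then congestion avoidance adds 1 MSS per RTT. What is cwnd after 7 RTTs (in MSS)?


RTT 0: cwnd = 1 MSS (initial)
RTT 1: cwnd = 2 MSS (slow start, doubled)
RTT 2: cwnd = 4 MSS (slow start, doubled)
RTT 3: cwnd = 8 MSS (slow start, doubled)
RTT 4: cwnd = 16 MSS (slow start, doubled)
RTT 5: cwnd = 32 MSS (slow start, doubled)
RTT 6: cwnd = 33 MSS (congestion avoidance, +1)
RTT 7: cwnd = 34 MSS (congestion avoidance, +1)

34


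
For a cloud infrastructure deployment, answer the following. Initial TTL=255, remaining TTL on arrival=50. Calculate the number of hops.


Given: initial TTL = 255, received TTL = 50
Hops = initial TTL - received TTL
Hops = 255 - 50 = 205

205


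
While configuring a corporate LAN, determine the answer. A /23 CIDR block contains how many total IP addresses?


Given: CIDR prefix /23
Host bits = 32 - 23 = 9
Total addresses = 2^9 = 512

512


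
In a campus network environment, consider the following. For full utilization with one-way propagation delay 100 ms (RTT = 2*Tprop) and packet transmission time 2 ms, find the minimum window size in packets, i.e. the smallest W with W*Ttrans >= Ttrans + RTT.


Given: Ttrans = 2 ms, RTT = 200 ms (= 2 * Tprop, Tprop = 100 ms)
Time until first ACK returns = Ttrans + RTT = 2 + 200 = 202 ms
Need W * Ttrans >= Ttrans + RTT  ->  W >= (Ttrans + RTT) / Ttrans
(Ttrans + RTT) / Ttrans = 202 / 2 = 101
W_min = ceil(101) = 101

101


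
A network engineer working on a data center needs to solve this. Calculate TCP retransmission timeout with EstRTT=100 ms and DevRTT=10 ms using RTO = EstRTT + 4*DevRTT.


Given: EstRTT = 100 ms, DevRTT = 10 ms
Timeout = EstRTT + 4 * DevRTT
4 * DevRTT = 4 * 10 = 40
Timeout = 100 + 40 = 140 ms

140


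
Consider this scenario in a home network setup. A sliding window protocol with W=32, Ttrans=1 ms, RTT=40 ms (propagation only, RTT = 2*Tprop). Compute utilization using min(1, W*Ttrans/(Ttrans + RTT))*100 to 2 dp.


Given: W = 32, Ttrans = 1 ms, RTT = 40 ms (= 2 * Tprop, Tprop = 20 ms)
Cycle time = Ttrans + RTT = 1 + 40 = 41 ms (first packet sent until its ACK returns)
W * Ttrans = 32 * 1 = 32 ms of sending per cycle
W * Ttrans / (Ttrans + RTT) = 32 / 41 = 0.780488
U = min(1, 0.780488) = 0.780488
U% = 78.05%

78.05


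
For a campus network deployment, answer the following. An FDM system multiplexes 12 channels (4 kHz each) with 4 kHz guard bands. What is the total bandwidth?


Given: 12 channels, 4 kHz each, guard = 4 kHz
Channel bandwidth = 12 * 4 = 48 kHz
Guard bands = 11 gaps * 4 kHz = 44 kHz
Total = 48 + 44 = 92 kHz

92


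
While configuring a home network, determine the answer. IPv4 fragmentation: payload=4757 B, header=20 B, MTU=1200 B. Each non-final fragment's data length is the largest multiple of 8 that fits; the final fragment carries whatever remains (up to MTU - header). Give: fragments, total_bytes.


Max data per non-final fragment = floor((MTU - header)/8)*8 = floor((1200 - 20)/8)*8 = floor(1180/8)*8 = 1176 B
Final fragment needs no 8-byte alignment: it can carry up to MTU - header = 1180 B
Non-final fragments needed = ceil((payload - 1180) / 1176) = ceil(3577/1176) = ceil(3.0417) = 4
Number of fragments = 4 + 1 = 5
Fragment sizes (data): 4 * 1176 B + 53 B (last, 53 <= 1180 OK)
Total bytes sent = payload + n_frags * header = 4757 + 5*20 = 4757 + 100 = 4857 B

5, 4857


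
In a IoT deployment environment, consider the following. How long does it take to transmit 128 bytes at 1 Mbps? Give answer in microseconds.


Given: packet = 128 bytes, bandwidth = 1 Mbps
Packet in bits = 128 * 8 = 1024 bits
Bandwidth = 1 * 10^6 = 1000000 bps
Time = 1024 / 1000000 seconds
Time in us = 1024 * 10^6 / 1000000 = 1024

1024


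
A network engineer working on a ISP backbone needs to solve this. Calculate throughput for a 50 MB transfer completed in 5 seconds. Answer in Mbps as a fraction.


Given: file = 50 MB, time = 5 s
File in Mb = 50 * 8 = 400 Mb
Throughput = 400 / 5 Mbps
Throughput = 80 Mbps

80


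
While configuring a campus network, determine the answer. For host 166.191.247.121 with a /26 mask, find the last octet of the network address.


Given: IP = 166.191.247.121, prefix = /26
Subnet mask = 255.255.255.192
Last octet of IP: 121
Last octet of mask: 192
Network last octet = 121 AND 192 = 64

64


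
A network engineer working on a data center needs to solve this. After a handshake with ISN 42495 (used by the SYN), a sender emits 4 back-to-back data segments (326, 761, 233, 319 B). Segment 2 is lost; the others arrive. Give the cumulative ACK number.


SYN uses sequence number 42495; first data byte = ISN + 1 = 42496.
Segment 1: SEQ = 42496, len = 326 B, covers [42496, 42821]
Segment 2: SEQ = 42822, len = 761 B, covers [42822, 43582] [LOST]
Segment 3: SEQ = 43583, len = 233 B, covers [43583, 43815]
Segment 4: SEQ = 43816, len = 319 B, covers [43816, 44134]
In-order data received: bytes [42496, 42821] (segments 1..1).
Segment 2 missing -> gap begins at byte 42822; later segments buffered out of order.
Cumulative ACK = next expected in-order byte = 42496 + 326 = 42822

42822


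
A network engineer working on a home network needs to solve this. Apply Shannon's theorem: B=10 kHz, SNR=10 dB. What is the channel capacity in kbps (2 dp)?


Given: B = 10 kHz, SNR = 10 dB
SNR linear = 10^(10/10) = 10
1 + SNR = 11
log2(11) = 3.4594316186
C = 10 * 1000 * 3.4594316186 = 34594.3162 bps
C = 34.594316 kbps -> 34.59 kbps (2 dp)

34.59


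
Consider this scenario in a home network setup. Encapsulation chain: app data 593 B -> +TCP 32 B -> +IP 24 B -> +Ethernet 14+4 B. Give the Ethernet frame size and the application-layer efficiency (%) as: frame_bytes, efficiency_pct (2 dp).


TCP segment = 593 + 32 = 625 B
IP packet = 625 + 24 = 649 B
Ethernet frame = 649 + 14 + 4 = 667 B
Efficiency = app / frame = 593 / 667 = 0.889055 = 88.9055% -> 88.91% (2 dp)

667, 88.91


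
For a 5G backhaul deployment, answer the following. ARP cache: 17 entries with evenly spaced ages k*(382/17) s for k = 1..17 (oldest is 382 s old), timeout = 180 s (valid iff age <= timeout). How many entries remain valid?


Ages are k * 382/17 s for k = 1..17 (spacing = 22.4706 s).
Entry k is valid iff k * 382/17 <= 180 iff k <= 17 * 180 / 382 = 8.0105
n_valid = floor(8.0105) = 8
(n_stale = 17 - 8 = 9)

8


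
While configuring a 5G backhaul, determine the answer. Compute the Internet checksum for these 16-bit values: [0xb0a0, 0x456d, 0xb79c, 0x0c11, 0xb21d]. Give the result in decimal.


Given words: [0xb0a0, 0x456d, 0xb79c, 0x0c11, 0xb21d]
Step 1: Sum all words
Raw sum = 45216 + 17773 + 47004 + 3089 + 45597 = 158679
Step 2: Fold carry: (27607 + 2) = 27609
One's complement = ~27609 & 0xFFFF = 37926

37926


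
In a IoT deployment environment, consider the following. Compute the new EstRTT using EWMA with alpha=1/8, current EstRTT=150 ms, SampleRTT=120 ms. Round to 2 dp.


Given: EstRTT = 150 ms, SampleRTT = 120 ms, alpha = 1/8
New EstRTT = (1 - alpha) * EstRTT + alpha * SampleRTT
(7/8) * 150 = 131.25
(1/8) * 120 = 15
New EstRTT = 131.25 + 15 = 146.25 ms -> 146.25 ms (2 dp)

146.25


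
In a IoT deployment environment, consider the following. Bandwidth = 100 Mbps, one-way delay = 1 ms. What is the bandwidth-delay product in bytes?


Given: bandwidth = 100 Mbps, delay = 1 ms
BDP in bits = 100 * 10^6 * 1 / 1000
BDP in bits = 100000
BDP in bytes = 100000 / 8 = 12500

12500


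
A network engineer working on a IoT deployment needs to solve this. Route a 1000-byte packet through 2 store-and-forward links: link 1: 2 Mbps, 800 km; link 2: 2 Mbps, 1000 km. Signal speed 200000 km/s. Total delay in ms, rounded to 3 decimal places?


Packet = 1000 bytes = 8000 bits. Store-and-forward: sum (t_trans + t_prop) per link.
Link 1: t_trans = 8000/(2*10^6) s = 4.0000 ms; t_prop = 800/200000 s = 4.0000 ms; subtotal = 8.0000 ms
Link 2: t_trans = 8000/(2*10^6) s = 4.0000 ms; t_prop = 1000/200000 s = 5.0000 ms; subtotal = 9.0000 ms
End-to-end = 8.0000 + 9.0000 = 17.0000 ms -> 17.000 ms (3 dp)

17.000


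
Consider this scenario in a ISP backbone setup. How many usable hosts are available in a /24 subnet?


Given: subnet mask /24
Host bits = 32 - 24 = 8
Total addresses = 2^8 = 256
Usable hosts = 256 - 2 (network + broadcast) = 254

254


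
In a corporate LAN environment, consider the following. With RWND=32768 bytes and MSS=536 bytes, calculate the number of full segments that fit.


Given: RWND = 32768 bytes, MSS = 536 bytes
Full segments = floor(RWND / MSS)
Full segments = floor(32768 / 536)
Full segments = floor(61.1343) = 61

61


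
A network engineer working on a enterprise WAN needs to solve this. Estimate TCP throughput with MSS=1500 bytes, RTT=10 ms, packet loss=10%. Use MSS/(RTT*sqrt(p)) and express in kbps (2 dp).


Given: MSS = 1500 bytes, RTT = 10 ms, loss = 10%
RTT in seconds = 10 / 1000 = 0.01
Loss rate = 10% = 0.1
sqrt(loss) = sqrt(0.1) = 0.316227766017
Throughput (bytes/s) = 1500 / (0.01 * 0.316227766017) = 474341.6490
Throughput (kbps) = 474341.6490 * 8 / 1000 = 3794.733192 -> 3794.73 kbps (2 dp)

3794.73


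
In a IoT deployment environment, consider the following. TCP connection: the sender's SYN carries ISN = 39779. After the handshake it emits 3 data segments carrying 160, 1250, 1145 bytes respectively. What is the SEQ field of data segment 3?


The SYN occupies sequence number ISN = 39779, so the first data byte is ISN + 1 = 39780.
SEQ of data segment i = (ISN + 1) + sum of payload sizes of segments 1..i-1.
Segment 1: SEQ = 39780, payload = 160 bytes
Segment 2: SEQ = 39940, payload = 1250 bytes
Segment 3: SEQ = 41190, payload = 1145 bytes
SEQ of segment 3 = 39780 + 160 + 1250 = 41190

41190


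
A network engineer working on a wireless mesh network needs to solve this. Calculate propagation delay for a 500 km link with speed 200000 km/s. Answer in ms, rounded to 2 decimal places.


Given: distance = 500 km, speed = 200000 km/s
Delay = distance / speed = 500 / 200000 seconds
Delay in ms = 500 * 1000 / 200000
Delay = 2.5000 ms
Rounded to 2 dp = 2.50 ms

2.50


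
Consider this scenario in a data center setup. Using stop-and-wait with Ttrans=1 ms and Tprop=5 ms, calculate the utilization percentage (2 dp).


Given: Ttrans = 1 ms, Tprop = 5 ms
RTT = 2 * Tprop = 2 * 5 = 10 ms
U = Ttrans / (Ttrans + RTT)
U = 1 / (1 + 10)
U = 1 / 11 = 0.090909
U% = 9.09%

9.09


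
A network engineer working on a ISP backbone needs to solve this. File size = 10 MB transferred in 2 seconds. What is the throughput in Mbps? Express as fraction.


Given: file = 10 MB, time = 2 s
File in Mb = 10 * 8 = 80 Mb
Throughput = 80 / 2 Mbps
Throughput = 40 Mbps

40


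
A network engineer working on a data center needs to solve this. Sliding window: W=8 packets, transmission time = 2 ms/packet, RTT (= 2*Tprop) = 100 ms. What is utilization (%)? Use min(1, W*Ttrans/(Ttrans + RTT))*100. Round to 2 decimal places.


Given: W = 8, Ttrans = 2 ms, RTT = 100 ms (= 2 * Tprop, Tprop = 50 ms)
Cycle time = Ttrans + RTT = 2 + 100 = 102 ms (first packet sent until its ACK returns)
W * Ttrans = 8 * 2 = 16 ms of sending per cycle
W * Ttrans / (Ttrans + RTT) = 16 / 102 = 0.156863
U = min(1, 0.156863) = 0.156863
U% = 15.69%

15.69


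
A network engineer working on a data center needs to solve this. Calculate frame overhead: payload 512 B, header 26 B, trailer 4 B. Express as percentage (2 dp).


Given: payload = 512 B, header = 26 B, trailer = 4 B
Overhead bytes = header + trailer = 26 + 4 = 30
Total frame = payload + overhead = 512 + 30 = 542
Overhead % = 30 / 542 * 100 = 5.5351% -> 5.54% (2 dp)

5.54


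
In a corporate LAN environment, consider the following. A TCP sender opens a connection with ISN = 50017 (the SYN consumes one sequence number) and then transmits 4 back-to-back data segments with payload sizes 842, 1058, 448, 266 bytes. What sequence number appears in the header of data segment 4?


The SYN occupies sequence number ISN = 50017, so the first data byte is ISN + 1 = 50018.
SEQ of data segment i = (ISN + 1) + sum of payload sizes of segments 1..i-1.
Segment 1: SEQ = 50018, payload = 842 bytes
Segment 2: SEQ = 50860, payload = 1058 bytes
Segment 3: SEQ = 51918, payload = 448 bytes
Segment 4: SEQ = 52366, payload = 266 bytes
SEQ of segment 4 = 50018 + 842 + 1058 + 448 = 52366

52366


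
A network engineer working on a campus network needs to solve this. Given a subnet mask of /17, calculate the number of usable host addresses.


Given: subnet mask /17
Host bits = 32 - 17 = 15
Total addresses = 2^15 = 32768
Usable hosts = 32768 - 2 (network + broadcast) = 32766

32766


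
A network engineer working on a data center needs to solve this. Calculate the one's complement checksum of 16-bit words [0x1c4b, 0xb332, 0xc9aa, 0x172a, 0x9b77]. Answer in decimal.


Given words: [0x1c4b, 0xb332, 0xc9aa, 0x172a, 0x9b77]
Step 1: Sum all words
Raw sum = 7243 + 45874 + 51626 + 5930 + 39799 = 150472
Step 2: Fold carry: (19400 + 2) = 19402
One's complement = ~19402 & 0xFFFF = 46133

46133


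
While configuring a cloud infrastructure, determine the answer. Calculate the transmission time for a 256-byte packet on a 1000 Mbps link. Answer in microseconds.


Given: packet = 256 bytes, bandwidth = 1000 Mbps
Packet in bits = 256 * 8 = 2048 bits
Bandwidth = 1000 * 10^6 = 1000000000 bps
Time = 2048 / 1000000000 seconds
Time in us = 2048 * 10^6 / 1000000000 = 2.048

2.048


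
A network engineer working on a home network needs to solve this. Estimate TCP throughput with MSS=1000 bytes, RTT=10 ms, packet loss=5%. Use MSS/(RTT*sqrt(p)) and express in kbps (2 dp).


Given: MSS = 1000 bytes, RTT = 10 ms, loss = 5%
RTT in seconds = 10 / 1000 = 0.01
Loss rate = 5% = 0.05
sqrt(loss) = sqrt(0.05) = 0.223606797750
Throughput (bytes/s) = 1000 / (0.01 * 0.223606797750) = 447213.5955
Throughput (kbps) = 447213.5955 * 8 / 1000 = 3577.708764 -> 3577.71 kbps (2 dp)

3577.71


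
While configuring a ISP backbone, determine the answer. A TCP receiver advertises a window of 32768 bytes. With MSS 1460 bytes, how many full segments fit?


Given: RWND = 32768 bytes, MSS = 1460 bytes
Full segments = floor(RWND / MSS)
Full segments = floor(32768 / 1460)
Full segments = floor(22.4438) = 22

22


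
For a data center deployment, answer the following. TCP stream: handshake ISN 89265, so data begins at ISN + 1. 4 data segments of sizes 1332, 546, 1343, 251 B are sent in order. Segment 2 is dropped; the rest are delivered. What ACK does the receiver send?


SYN uses sequence number 89265; first data byte = ISN + 1 = 89266.
Segment 1: SEQ = 89266, len = 1332 B, covers [89266, 90597]
Segment 2: SEQ = 90598, len = 546 B, covers [90598, 91143] [LOST]
Segment 3: SEQ = 91144, len = 1343 B, covers [91144, 92486]
Segment 4: SEQ = 92487, len = 251 B, covers [92487, 92737]
In-order data received: bytes [89266, 90597] (segments 1..1).
Segment 2 missing -> gap begins at byte 90598; later segments buffered out of order.
Cumulative ACK = next expected in-order byte = 89266 + 1332 = 90598

90598


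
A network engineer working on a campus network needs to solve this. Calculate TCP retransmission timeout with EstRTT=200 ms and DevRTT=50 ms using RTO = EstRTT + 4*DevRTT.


Given: EstRTT = 200 ms, DevRTT = 50 ms
Timeout = EstRTT + 4 * DevRTT
4 * DevRTT = 4 * 50 = 200
Timeout = 200 + 200 = 400 ms

400


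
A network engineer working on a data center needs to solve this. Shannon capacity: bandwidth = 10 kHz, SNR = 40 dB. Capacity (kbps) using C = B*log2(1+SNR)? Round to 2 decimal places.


Given: B = 10 kHz, SNR = 40 dB
SNR linear = 10^(40/10) = 10000
1 + SNR = 10001
log2(10001) = 13.2878566418
C = 10 * 1000 * 13.2878566418 = 132878.5664 bps
C = 132.878566 kbps -> 132.88 kbps (2 dp)

132.88


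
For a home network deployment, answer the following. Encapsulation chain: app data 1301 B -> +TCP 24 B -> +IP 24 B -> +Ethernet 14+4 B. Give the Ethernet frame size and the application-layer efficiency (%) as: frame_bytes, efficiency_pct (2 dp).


TCP segment = 1301 + 24 = 1325 B
IP packet = 1325 + 24 = 1349 B
Ethernet frame = 1349 + 14 + 4 = 1367 B
Efficiency = app / frame = 1301 / 1367 = 0.951719 = 95.1719% -> 95.17% (2 dp)

1367, 95.17


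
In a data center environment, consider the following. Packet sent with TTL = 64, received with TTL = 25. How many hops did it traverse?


Given: initial TTL = 64, received TTL = 25
Hops = initial TTL - received TTL
Hops = 64 - 25 = 39

39


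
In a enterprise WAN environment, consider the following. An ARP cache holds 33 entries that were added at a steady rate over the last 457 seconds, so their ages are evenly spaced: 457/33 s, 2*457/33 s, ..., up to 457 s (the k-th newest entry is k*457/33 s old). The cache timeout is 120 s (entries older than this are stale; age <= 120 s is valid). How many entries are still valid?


Ages are k * 457/33 s for k = 1..33 (spacing = 13.8485 s).
Entry k is valid iff k * 457/33 <= 120 iff k <= 33 * 120 / 457 = 8.6652
n_valid = floor(8.6652) = 8
(n_stale = 33 - 8 = 25)

8


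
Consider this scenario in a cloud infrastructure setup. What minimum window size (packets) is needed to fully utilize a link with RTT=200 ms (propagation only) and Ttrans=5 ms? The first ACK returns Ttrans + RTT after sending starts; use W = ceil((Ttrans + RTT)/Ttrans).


Given: Ttrans = 5 ms, RTT = 200 ms (= 2 * Tprop, Tprop = 100 ms)
Time until first ACK returns = Ttrans + RTT = 5 + 200 = 205 ms
Need W * Ttrans >= Ttrans + RTT  ->  W >= (Ttrans + RTT) / Ttrans
(Ttrans + RTT) / Ttrans = 205 / 5 = 41
W_min = ceil(41) = 41

41


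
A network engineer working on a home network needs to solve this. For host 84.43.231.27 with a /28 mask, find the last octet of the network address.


Given: IP = 84.43.231.27, prefix = /28
Subnet mask = 255.255.255.240
Last octet of IP: 27
Last octet of mask: 240
Network last octet = 27 AND 240 = 16

16


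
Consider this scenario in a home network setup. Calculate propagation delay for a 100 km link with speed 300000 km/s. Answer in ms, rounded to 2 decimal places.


Given: distance = 100 km, speed = 300000 km/s
Delay = distance / speed = 100 / 300000 seconds
Delay in ms = 100 * 1000 / 300000
Delay = 0.3333 ms
Rounded to 2 dp = 0.33 ms

0.33


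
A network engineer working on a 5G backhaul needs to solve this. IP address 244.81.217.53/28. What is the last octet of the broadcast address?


Given: IP = 244.81.217.53, prefix = /28
Host bits = 32 - 28 = 4
Network last octet = 53 AND mask = 48
Host part size = 2^4 - 1 = 15
Broadcast last octet = 48 OR 15 = 63

63


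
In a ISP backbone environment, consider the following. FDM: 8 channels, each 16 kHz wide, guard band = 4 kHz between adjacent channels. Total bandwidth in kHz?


Given: 8 channels, 16 kHz each, guard = 4 kHz
Channel bandwidth = 8 * 16 = 128 kHz
Guard bands = 7 gaps * 4 kHz = 28 kHz
Total = 128 + 28 = 156 kHz

156


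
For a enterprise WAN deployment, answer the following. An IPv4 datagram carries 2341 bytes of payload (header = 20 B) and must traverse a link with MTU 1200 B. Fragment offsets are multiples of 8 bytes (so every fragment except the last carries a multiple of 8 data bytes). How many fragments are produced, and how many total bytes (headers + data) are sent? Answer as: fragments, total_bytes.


Max data per non-final fragment = floor((MTU - header)/8)*8 = floor((1200 - 20)/8)*8 = floor(1180/8)*8 = 1176 B
Final fragment needs no 8-byte alignment: it can carry up to MTU - header = 1180 B
Non-final fragments needed = ceil((payload - 1180) / 1176) = ceil(1161/1176) = ceil(0.9872) = 1
Number of fragments = 1 + 1 = 2
Fragment sizes (data): 1 * 1176 B + 1165 B (last, 1165 <= 1180 OK)
Total bytes sent = payload + n_frags * header = 2341 + 2*20 = 2341 + 40 = 2381 B

2, 2381


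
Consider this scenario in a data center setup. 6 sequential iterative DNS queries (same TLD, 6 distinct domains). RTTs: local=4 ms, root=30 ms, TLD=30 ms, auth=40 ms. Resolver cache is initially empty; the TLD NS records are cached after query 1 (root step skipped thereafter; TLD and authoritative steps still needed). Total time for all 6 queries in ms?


Lookup 1 (cold cache): local + root + TLD + auth = 4 + 30 + 30 + 40 = 104 ms
Lookups 2..6 (TLD NS cached -> skip root; new domain -> still ask TLD and auth): local + TLD + auth = 4 + 30 + 40 = 74 ms each
Remaining 5 lookups: 5 * 74 = 370 ms
Total = 104 + 370 = 474 ms

474


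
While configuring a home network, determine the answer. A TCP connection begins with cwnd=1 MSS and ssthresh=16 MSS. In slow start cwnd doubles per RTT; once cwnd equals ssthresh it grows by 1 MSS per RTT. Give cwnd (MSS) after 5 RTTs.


RTT 0: cwnd = 1 MSS (initial)
RTT 1: cwnd = 2 MSS (slow start, doubled)
RTT 2: cwnd = 4 MSS (slow start, doubled)
RTT 3: cwnd = 8 MSS (slow start, doubled)
RTT 4: cwnd = 16 MSS (slow start, doubled)
RTT 5: cwnd = 17 MSS (congestion avoidance, +1)

17


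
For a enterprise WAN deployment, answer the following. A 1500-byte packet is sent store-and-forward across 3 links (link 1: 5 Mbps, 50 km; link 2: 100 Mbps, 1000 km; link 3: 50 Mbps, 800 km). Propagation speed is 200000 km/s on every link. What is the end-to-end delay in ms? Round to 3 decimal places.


Packet = 1500 bytes = 12000 bits. Store-and-forward: sum (t_trans + t_prop) per link.
Link 1: t_trans = 12000/(5*10^6) s = 2.4000 ms; t_prop = 50/200000 s = 0.2500 ms; subtotal = 2.6500 ms
Link 2: t_trans = 12000/(100*10^6) s = 0.1200 ms; t_prop = 1000/200000 s = 5.0000 ms; subtotal = 5.1200 ms
Link 3: t_trans = 12000/(50*10^6) s = 0.2400 ms; t_prop = 800/200000 s = 4.0000 ms; subtotal = 4.2400 ms
End-to-end = 2.6500 + 5.1200 + 4.2400 = 12.0100 ms -> 12.010 ms (3 dp)

12.010
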